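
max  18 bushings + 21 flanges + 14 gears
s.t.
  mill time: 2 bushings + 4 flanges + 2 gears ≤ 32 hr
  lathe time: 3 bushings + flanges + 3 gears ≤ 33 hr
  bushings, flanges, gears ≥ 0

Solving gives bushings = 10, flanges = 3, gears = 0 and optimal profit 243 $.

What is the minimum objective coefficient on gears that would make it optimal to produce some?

Both mill time and lathe time are binding at x*.
Dual feasibility on the basic columns requires 2·y_mill time + 3·y_lathe time = 18, 4·y_mill time + 1·y_lathe time = 21.
→ y_mill time = 4.5 and y_lathe time = 3.
gears enters the basis when its profit ≥ yᵀa₃ = 4.5·2 + 3·3 = 18.

18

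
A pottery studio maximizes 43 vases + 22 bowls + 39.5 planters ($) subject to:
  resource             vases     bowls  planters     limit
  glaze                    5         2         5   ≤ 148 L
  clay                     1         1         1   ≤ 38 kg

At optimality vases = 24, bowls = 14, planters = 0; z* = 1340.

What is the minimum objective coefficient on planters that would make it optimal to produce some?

43

At the optimum: glaze uses 148 of 148 (binding); clay uses 38 of 38 (binding).
Dual feasibility on the basic columns requires 5·y_glaze + 1·y_clay = 43, 2·y_glaze + 1·y_clay = 22.
This yields shadow prices y_glaze = 7, y_clay = 8.
planters enters the basis when its profit ≥ yᵀa₃ = 7·5 + 8·1 = 43.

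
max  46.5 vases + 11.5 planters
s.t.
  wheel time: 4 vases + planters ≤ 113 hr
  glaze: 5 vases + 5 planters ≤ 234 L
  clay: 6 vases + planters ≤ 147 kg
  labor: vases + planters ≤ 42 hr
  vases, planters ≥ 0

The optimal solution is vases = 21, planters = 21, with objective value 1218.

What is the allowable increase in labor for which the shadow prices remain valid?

4.8

Binding constraints: clay, labor. The basis is B = [[6,1],[1,1]] with det 5.
Per unit increase in labor, x* moves by d = (-0.2, 1.2).
The basis stays optimal until glaze becomes binding; allowable increase = 4.8 hr.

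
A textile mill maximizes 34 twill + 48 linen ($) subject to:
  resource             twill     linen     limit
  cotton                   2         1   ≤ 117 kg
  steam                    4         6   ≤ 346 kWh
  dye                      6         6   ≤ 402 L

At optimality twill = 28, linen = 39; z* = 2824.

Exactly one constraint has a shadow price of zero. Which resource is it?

cotton: 95/117 (slack 22)
steam: 346/346 (binding)
dye: 402/402 (binding)
By complementary slackness, a constraint with positive slack has shadow price 0 → cotton.

cotton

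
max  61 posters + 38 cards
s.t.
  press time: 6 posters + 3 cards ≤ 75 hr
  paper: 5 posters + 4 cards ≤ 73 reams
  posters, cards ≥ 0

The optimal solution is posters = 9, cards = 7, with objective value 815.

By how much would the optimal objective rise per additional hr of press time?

6

Both press time and paper are binding at x*.
Dual feasibility on the basic columns requires 6·y_press time + 5·y_paper = 61, 3·y_press time + 4·y_paper = 38.
Solving: y_press time = 6, y_paper = 5.
Shadow price of press time = 6.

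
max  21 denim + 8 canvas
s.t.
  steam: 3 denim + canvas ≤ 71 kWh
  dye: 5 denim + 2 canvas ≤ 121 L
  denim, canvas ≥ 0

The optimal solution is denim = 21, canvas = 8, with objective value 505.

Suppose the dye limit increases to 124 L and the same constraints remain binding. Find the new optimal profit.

Check each constraint at x*: steam 71/71 (tight); dye 121/121 (tight).
From A_Bᵀ y = c: 3·y_steam + 5·y_dye = 21; 1·y_steam + 2·y_dye = 8.
This yields shadow prices y_steam = 2, y_dye = 3.
Δz = y_dye·Δb = 3 × (3) = 9, so new z* = 505 + 9 = 514.

514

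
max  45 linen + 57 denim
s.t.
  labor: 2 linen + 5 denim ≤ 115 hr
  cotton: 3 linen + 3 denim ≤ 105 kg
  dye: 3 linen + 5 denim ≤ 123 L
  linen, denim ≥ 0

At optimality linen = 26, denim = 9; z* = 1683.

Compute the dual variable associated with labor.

0

At the optimum: labor uses 97 of 115 (slack = 18); cotton uses 105 of 105 (binding); dye uses 123 of 123 (binding).
Since labor is not tight, its dual is 0.
The binding rows give the dual system: 3·y_cotton + 3·y_dye = 45 and 3·y_cotton + 5·y_dye = 57.
This yields shadow prices y_cotton = 9, y_dye = 6.
Shadow price of labor = 0.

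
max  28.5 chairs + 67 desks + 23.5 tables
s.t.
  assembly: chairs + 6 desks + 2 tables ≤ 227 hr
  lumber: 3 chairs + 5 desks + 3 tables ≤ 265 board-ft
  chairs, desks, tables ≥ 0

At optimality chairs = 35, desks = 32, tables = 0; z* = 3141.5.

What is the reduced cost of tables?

At the optimum: assembly uses 227 of 227 (binding); lumber uses 265 of 265 (binding).
From A_Bᵀ y = c: 1·y_assembly + 3·y_lumber = 28.5; 6·y_assembly + 5·y_lumber = 67.
→ y_assembly = 4.5 and y_lumber = 8.
Reduced cost of tables: c₃ − yᵀa₃ = 23.5 − (4.5·2 + 8·3) = 23.5 − 33 = -9.5.

-9.5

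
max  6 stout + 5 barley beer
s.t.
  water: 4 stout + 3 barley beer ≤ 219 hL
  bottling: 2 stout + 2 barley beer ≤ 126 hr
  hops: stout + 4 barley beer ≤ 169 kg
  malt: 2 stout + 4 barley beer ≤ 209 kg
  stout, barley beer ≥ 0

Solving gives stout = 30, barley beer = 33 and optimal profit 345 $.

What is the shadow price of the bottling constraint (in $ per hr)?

1

Binding: water and bottling. Non-binding: hops (7 unused), malt (17 unused).
Since hops, malt are not tight, their duals are 0.
Dual feasibility on the basic columns requires 4·y_water + 2·y_bottling = 6, 3·y_water + 2·y_bottling = 5.
→ y_water = 1 and y_bottling = 1.
Shadow price of bottling = 1.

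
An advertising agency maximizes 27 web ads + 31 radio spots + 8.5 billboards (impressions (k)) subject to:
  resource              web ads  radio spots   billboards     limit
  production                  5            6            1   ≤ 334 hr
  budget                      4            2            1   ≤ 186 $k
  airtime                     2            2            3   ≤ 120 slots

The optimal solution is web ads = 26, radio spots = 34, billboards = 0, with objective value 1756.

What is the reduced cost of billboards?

-6

Binding: production and airtime. Non-binding: budget (14 unused).
By complementary slackness, y = 0 for the non-binding constraint.
From A_Bᵀ y = c: 5·y_production + 2·y_airtime = 27; 6·y_production + 2·y_airtime = 31.
This yields shadow prices y_production = 4, y_airtime = 3.5.
Reduced cost of billboards: c₃ − yᵀa₃ = 8.5 − (4·1 + 3.5·3) = 8.5 − 14.5 = -6.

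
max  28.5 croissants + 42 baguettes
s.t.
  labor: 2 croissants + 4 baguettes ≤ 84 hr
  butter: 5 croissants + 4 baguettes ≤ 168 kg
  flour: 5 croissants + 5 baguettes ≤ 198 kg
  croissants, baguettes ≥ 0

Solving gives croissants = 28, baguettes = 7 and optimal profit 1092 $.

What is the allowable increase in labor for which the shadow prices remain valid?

Binding constraints: labor, butter. The basis is B = [[2,4],[5,4]] with det -12.
Per unit increase in labor, x* moves by d = (-0.3333, 0.4167).
The basis stays optimal until flour becomes binding; allowable increase = 55.2 hr.

55.2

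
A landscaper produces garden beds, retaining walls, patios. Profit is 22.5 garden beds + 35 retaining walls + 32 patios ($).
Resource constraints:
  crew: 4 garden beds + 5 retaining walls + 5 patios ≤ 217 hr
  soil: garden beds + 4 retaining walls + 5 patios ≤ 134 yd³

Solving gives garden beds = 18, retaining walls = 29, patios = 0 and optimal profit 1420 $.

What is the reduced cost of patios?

Both crew and soil are binding at x*.
Dual feasibility on the basic columns requires 4·y_crew + 1·y_soil = 22.5, 5·y_crew + 4·y_soil = 35.
Solving: y_crew = 5, y_soil = 2.5.
Reduced cost of patios: c₃ − yᵀa₃ = 32 − (5·5 + 2.5·5) = 32 − 37.5 = -5.5.

-5.5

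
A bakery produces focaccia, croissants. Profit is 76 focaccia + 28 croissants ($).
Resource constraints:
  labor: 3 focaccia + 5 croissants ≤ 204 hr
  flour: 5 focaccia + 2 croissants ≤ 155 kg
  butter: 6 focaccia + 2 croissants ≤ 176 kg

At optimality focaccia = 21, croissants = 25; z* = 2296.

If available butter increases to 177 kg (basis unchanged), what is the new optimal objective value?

2302

Binding: flour and butter. Non-binding: labor (16 unused).
By complementary slackness, y = 0 for the non-binding constraint.
Dual feasibility on the basic columns requires 5·y_flour + 6·y_butter = 76, 2·y_flour + 2·y_butter = 28.
This yields shadow prices y_flour = 8, y_butter = 6.
Δz = y_butter·Δb = 6 × (1) = 6, so new z* = 2296 + 6 = 2302.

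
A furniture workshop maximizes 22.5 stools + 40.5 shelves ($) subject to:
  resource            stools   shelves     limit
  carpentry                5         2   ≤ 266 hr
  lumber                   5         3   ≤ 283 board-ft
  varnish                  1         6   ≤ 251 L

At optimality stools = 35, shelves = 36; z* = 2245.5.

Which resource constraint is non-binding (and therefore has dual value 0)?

carpentry: 247/266 (slack 19)
lumber: 283/283 (binding)
varnish: 251/251 (binding)
By complementary slackness, a constraint with positive slack has shadow price 0 → carpentry.

carpentry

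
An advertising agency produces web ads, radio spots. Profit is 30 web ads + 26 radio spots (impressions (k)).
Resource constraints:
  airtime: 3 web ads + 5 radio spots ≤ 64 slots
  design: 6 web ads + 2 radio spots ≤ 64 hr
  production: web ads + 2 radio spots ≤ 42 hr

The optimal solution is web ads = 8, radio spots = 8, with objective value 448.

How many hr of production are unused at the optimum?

production used = 1·8 + 2·8 = 24; slack = 42 − 24 = 18.

18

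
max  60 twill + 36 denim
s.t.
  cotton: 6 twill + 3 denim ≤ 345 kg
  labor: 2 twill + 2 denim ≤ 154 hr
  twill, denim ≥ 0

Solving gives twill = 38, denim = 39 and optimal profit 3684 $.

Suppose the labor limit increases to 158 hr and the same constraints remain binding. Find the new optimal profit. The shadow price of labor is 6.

Δb = 4, so new z* = 3684 + (6)·(4) = 3684 + 24 = 3708.

3708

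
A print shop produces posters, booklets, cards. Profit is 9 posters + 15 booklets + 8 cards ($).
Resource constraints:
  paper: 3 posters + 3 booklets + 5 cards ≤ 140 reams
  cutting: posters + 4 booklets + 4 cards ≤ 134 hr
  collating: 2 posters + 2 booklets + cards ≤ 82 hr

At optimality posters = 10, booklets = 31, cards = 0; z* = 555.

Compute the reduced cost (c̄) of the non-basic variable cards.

At the optimum: paper uses 123 of 140 (slack = 17); cutting uses 134 of 134 (binding); collating uses 82 of 82 (binding).
By complementary slackness, y = 0 for the non-binding constraint.
Dual feasibility on the basic columns requires 1·y_cutting + 2·y_collating = 9, 4·y_cutting + 2·y_collating = 15.
→ y_cutting = 2 and y_collating = 3.5.
Reduced cost of cards: c₃ − yᵀa₃ = 8 − (2·4 + 3.5·1) = 8 − 11.5 = -3.5.

-3.5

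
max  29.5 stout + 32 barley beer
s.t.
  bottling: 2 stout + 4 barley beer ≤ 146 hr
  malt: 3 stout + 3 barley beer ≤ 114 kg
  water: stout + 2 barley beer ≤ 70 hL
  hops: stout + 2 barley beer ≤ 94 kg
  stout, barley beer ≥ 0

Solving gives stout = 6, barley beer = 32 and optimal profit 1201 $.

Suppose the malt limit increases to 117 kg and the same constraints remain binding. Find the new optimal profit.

1228

At the optimum: bottling uses 140 of 146 (slack = 6); malt uses 114 of 114 (binding); water uses 70 of 70 (binding); hops uses 70 of 94 (slack = 24).
By complementary slackness, y = 0 for the non-binding constraints.
Dual feasibility on the basic columns requires 3·y_malt + 1·y_water = 29.5, 3·y_malt + 2·y_water = 32.
Solving: y_malt = 9, y_water = 2.5.
Δz = y_malt·Δb = 9 × (3) = 27, so new z* = 1201 + 27 = 1228.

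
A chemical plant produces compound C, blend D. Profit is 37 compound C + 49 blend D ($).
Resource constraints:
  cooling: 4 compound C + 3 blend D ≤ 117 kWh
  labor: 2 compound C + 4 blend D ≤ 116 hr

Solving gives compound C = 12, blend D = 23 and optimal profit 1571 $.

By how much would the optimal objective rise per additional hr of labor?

8.5

Both cooling and labor are binding at x*.
The binding rows give the dual system: 4·y_cooling + 2·y_labor = 37 and 3·y_cooling + 4·y_labor = 49.
This yields shadow prices y_cooling = 5, y_labor = 8.5.
Shadow price of labor = 8.5.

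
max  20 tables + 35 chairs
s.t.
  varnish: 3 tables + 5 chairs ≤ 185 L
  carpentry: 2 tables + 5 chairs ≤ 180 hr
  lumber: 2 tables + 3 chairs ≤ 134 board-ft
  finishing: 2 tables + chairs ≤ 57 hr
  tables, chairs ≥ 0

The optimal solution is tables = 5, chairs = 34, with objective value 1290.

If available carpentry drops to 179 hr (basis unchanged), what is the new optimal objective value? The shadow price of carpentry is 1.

Δb = -1, so new z* = 1290 + (1)·(-1) = 1290 − 1 = 1289.

1289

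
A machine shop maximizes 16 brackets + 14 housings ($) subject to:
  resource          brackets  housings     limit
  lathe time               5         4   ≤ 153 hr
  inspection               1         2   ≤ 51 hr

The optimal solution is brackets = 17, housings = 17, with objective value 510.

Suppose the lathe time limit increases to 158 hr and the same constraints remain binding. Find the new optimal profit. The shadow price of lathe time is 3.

525

Δb = 5, so new z* = 510 + (3)·(5) = 510 + 15 = 525.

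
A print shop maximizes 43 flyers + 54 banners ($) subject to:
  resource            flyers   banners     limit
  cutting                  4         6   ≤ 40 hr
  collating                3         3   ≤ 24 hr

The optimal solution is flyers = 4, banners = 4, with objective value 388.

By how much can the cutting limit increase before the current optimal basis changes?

8

Binding constraints: cutting, collating. The basis is B = [[4,6],[3,3]] with det -6.
Per unit increase in cutting, x* moves by d = (-0.5, 0.5).
The basis stays optimal until flyers reaches 0; allowable increase = 8 hr.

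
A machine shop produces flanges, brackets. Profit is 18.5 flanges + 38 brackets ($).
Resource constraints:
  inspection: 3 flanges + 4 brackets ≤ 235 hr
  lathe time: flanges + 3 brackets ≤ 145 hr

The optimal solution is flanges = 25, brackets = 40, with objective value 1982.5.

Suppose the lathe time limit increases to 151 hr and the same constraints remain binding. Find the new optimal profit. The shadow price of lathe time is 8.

2030.5

Δb = 6, so new z* = 1982.5 + (8)·(6) = 1982.5 + 48 = 2030.5.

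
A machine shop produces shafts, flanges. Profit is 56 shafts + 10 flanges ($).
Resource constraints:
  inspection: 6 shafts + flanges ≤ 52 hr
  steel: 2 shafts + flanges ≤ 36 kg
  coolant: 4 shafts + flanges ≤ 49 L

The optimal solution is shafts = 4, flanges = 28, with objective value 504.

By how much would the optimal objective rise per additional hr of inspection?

9

Check each constraint at x*: inspection 52/52 (tight); steel 36/36 (tight); coolant 44/49 (slack 5).
Since coolant is not tight, its dual is 0.
Dual feasibility on the basic columns requires 6·y_inspection + 2·y_steel = 56, 1·y_inspection + 1·y_steel = 10.
Solving: y_inspection = 9, y_steel = 1.
Shadow price of inspection = 9.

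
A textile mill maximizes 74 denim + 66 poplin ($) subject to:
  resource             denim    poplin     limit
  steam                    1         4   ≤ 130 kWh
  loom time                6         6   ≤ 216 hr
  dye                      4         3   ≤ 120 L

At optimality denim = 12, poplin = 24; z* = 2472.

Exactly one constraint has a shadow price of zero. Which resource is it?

steam: 108/130 (slack 22)
loom time: 216/216 (binding)
dye: 120/120 (binding)
By complementary slackness, a constraint with positive slack has shadow price 0 → steam.

steam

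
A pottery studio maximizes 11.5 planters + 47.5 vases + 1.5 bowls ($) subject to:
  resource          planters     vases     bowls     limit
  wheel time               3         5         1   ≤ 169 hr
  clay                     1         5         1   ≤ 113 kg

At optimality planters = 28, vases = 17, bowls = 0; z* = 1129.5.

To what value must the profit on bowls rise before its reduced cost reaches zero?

At the optimum: wheel time uses 169 of 169 (binding); clay uses 113 of 113 (binding).
The binding rows give the dual system: 3·y_wheel time + 1·y_clay = 11.5 and 5·y_wheel time + 5·y_clay = 47.5.
→ y_wheel time = 1 and y_clay = 8.5.
bowls enters the basis when its profit ≥ yᵀa₃ = 1·1 + 8.5·1 = 9.5.

9.5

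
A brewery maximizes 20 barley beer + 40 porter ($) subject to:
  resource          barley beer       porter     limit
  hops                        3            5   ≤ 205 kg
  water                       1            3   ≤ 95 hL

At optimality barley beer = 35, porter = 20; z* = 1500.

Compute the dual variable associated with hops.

At the optimum: hops uses 205 of 205 (binding); water uses 95 of 95 (binding).
Dual feasibility on the basic columns requires 3·y_hops + 1·y_water = 20, 5·y_hops + 3·y_water = 40.
This yields shadow prices y_hops = 5, y_water = 5.
Shadow price of hops = 5.

5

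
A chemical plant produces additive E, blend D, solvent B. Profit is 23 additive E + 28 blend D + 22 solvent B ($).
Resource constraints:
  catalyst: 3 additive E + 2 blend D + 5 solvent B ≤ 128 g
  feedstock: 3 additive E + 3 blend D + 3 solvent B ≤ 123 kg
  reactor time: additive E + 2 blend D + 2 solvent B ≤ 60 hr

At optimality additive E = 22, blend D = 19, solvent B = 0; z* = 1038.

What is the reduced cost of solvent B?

Check each constraint at x*: catalyst 104/128 (slack 24); feedstock 123/123 (tight); reactor time 60/60 (tight).
Since catalyst is not tight, its dual is 0.
The binding rows give the dual system: 3·y_feedstock + 1·y_reactor time = 23 and 3·y_feedstock + 2·y_reactor time = 28.
→ y_feedstock = 6 and y_reactor time = 5.
Reduced cost of solvent B: c₃ − yᵀa₃ = 22 − (6·3 + 5·2) = 22 − 28 = -6.

-6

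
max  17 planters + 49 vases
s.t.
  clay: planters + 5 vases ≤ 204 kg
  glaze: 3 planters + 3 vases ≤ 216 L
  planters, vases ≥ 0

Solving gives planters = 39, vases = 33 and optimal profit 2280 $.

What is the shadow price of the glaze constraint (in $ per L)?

3

Both clay and glaze are binding at x*.
The binding rows give the dual system: 1·y_clay + 3·y_glaze = 17 and 5·y_clay + 3·y_glaze = 49.
This yields shadow prices y_clay = 8, y_glaze = 3.
Shadow price of glaze = 3.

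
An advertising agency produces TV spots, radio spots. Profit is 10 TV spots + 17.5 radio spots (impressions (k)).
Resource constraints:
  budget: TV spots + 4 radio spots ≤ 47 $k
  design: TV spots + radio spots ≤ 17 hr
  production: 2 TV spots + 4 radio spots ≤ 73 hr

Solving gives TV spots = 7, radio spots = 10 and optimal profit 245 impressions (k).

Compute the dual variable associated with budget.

At the optimum: budget uses 47 of 47 (binding); design uses 17 of 17 (binding); production uses 54 of 73 (slack = 19).
Slack constraints have shadow price 0 (complementary slackness).
Dual feasibility on the basic columns requires 1·y_budget + 1·y_design = 10, 4·y_budget + 1·y_design = 17.5.
Solving: y_budget = 2.5, y_design = 7.5.
Shadow price of budget = 2.5.

2.5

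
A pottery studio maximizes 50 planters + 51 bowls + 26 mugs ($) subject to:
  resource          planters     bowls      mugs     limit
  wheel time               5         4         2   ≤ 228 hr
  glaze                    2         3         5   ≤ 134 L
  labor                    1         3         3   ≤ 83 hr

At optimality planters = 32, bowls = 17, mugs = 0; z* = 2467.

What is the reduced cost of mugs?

Binding: wheel time and labor. Non-binding: glaze (19 unused).
Since glaze is not tight, its dual is 0.
Dual feasibility on the basic columns requires 5·y_wheel time + 1·y_labor = 50, 4·y_wheel time + 3·y_labor = 51.
This yields shadow prices y_wheel time = 9, y_labor = 5.
Reduced cost of mugs: c₃ − yᵀa₃ = 26 − (9·2 + 5·3) = 26 − 33 = -7.

-7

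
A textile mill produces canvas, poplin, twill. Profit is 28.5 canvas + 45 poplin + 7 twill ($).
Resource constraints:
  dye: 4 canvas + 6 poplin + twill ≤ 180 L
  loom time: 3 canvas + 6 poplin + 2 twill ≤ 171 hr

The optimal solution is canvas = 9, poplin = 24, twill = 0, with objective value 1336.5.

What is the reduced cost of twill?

-2

Check each constraint at x*: dye 180/180 (tight); loom time 171/171 (tight).
From A_Bᵀ y = c: 4·y_dye + 3·y_loom time = 28.5; 6·y_dye + 6·y_loom time = 45.
Solving: y_dye = 6, y_loom time = 1.5.
Reduced cost of twill: c₃ − yᵀa₃ = 7 − (6·1 + 1.5·2) = 7 − 9 = -2.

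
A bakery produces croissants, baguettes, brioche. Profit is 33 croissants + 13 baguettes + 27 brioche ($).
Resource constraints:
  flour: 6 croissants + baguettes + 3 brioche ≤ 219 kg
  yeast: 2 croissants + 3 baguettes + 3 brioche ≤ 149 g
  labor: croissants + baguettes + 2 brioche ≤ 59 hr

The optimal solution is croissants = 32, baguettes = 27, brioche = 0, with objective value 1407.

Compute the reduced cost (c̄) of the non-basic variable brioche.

-3

Check each constraint at x*: flour 219/219 (tight); yeast 145/149 (slack 4); labor 59/59 (tight).
Since yeast is not tight, its dual is 0.
The binding rows give the dual system: 6·y_flour + 1·y_labor = 33 and 1·y_flour + 1·y_labor = 13.
This yields shadow prices y_flour = 4, y_labor = 9.
Reduced cost of brioche: c₃ − yᵀa₃ = 27 − (4·3 + 9·2) = 27 − 30 = -3.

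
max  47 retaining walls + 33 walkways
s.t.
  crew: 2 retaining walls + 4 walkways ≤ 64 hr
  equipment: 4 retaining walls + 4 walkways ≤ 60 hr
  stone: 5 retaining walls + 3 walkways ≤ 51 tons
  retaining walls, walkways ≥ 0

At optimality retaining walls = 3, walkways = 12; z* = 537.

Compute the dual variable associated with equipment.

Check each constraint at x*: crew 54/64 (slack 10); equipment 60/60 (tight); stone 51/51 (tight).
Slack constraints have shadow price 0 (complementary slackness).
Dual feasibility on the basic columns requires 4·y_equipment + 5·y_stone = 47, 4·y_equipment + 3·y_stone = 33.
This yields shadow prices y_equipment = 3, y_stone = 7.
Shadow price of equipment = 3.

3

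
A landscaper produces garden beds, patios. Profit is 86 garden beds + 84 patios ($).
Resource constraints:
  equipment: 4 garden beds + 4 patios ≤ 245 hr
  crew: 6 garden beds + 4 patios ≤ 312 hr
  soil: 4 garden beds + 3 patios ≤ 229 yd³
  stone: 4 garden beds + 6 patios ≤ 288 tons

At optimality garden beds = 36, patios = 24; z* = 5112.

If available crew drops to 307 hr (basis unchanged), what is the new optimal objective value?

5067

Binding: crew and stone. Non-binding: equipment (5 unused), soil (13 unused).
Slack constraints have shadow price 0 (complementary slackness).
Dual feasibility on the basic columns requires 6·y_crew + 4·y_stone = 86, 4·y_crew + 6·y_stone = 84.
This yields shadow prices y_crew = 9, y_stone = 8.
Δz = y_crew·Δb = 9 × (-5) = -45, so new z* = 5112 − 45 = 5067.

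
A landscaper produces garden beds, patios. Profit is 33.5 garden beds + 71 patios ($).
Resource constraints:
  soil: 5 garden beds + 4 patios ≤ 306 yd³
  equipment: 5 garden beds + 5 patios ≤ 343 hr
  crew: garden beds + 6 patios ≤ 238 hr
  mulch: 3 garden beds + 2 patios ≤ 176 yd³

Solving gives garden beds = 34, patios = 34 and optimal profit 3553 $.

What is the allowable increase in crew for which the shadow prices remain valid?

Binding constraints: soil, crew. The basis is B = [[5,4],[1,6]] with det 26.
Per unit increase in crew, x* moves by d = (-0.1538, 0.1923).
The basis stays optimal until equipment becomes binding; allowable increase = 15.6 hr.

15.6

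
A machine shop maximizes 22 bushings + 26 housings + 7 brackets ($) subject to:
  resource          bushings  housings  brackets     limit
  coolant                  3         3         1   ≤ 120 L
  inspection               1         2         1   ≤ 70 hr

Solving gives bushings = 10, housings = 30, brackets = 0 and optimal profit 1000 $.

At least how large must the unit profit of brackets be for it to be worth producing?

At the optimum: coolant uses 120 of 120 (binding); inspection uses 70 of 70 (binding).
From A_Bᵀ y = c: 3·y_coolant + 1·y_inspection = 22; 3·y_coolant + 2·y_inspection = 26.
This yields shadow prices y_coolant = 6, y_inspection = 4.
brackets enters the basis when its profit ≥ yᵀa₃ = 6·1 + 4·1 = 10.

10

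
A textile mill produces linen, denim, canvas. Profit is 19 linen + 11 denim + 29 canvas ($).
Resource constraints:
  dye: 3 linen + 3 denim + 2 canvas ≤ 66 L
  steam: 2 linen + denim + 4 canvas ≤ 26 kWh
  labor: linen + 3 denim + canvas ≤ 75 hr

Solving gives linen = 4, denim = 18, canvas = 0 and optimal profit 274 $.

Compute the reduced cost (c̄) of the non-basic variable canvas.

Binding: dye and steam. Non-binding: labor (17 unused).
Slack constraints have shadow price 0 (complementary slackness).
From A_Bᵀ y = c: 3·y_dye + 2·y_steam = 19; 3·y_dye + 1·y_steam = 11.
→ y_dye = 1 and y_steam = 8.
Reduced cost of canvas: c₃ − yᵀa₃ = 29 − (1·2 + 8·4) = 29 − 34 = -5.

-5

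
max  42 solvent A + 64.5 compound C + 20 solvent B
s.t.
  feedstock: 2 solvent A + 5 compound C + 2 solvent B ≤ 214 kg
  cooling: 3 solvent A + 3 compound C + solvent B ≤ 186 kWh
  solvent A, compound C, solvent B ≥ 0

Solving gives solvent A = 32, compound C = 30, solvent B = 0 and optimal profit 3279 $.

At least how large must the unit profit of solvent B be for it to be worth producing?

Check each constraint at x*: feedstock 214/214 (tight); cooling 186/186 (tight).
From A_Bᵀ y = c: 2·y_feedstock + 3·y_cooling = 42; 5·y_feedstock + 3·y_cooling = 64.5.
→ y_feedstock = 7.5 and y_cooling = 9.
solvent B enters the basis when its profit ≥ yᵀa₃ = 7.5·2 + 9·1 = 24.

24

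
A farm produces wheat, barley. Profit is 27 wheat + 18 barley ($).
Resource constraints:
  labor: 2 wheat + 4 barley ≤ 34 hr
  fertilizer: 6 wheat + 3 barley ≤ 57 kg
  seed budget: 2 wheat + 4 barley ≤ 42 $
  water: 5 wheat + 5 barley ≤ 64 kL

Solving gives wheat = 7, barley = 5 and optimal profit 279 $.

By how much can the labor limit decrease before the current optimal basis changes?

Binding constraints: labor, fertilizer. The basis is B = [[2,4],[6,3]] with det -18.
Per unit decrease in labor, x* moves by d = (0.1667, -0.3333).
The basis stays optimal until barley reaches 0; allowable decrease = 15 hr.

15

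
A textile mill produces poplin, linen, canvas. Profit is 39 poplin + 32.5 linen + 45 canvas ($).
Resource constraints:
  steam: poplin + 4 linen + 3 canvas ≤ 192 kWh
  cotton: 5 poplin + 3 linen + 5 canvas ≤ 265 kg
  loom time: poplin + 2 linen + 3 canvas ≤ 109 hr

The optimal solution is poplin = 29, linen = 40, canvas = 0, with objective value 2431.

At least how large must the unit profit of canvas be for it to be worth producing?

At the optimum: steam uses 189 of 192 (slack = 3); cotton uses 265 of 265 (binding); loom time uses 109 of 109 (binding).
Since steam is not tight, its dual is 0.
From A_Bᵀ y = c: 5·y_cotton + 1·y_loom time = 39; 3·y_cotton + 2·y_loom time = 32.5.
This yields shadow prices y_cotton = 6.5, y_loom time = 6.5.
canvas enters the basis when its profit ≥ yᵀa₃ = 6.5·5 + 6.5·3 = 52.

52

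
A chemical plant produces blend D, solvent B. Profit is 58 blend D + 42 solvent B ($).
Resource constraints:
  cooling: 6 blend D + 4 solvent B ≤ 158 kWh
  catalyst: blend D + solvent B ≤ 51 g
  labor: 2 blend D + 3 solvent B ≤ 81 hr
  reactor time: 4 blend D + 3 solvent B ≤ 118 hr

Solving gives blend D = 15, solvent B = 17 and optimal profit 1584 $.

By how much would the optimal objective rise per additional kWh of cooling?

9

Binding: cooling and labor. Non-binding: catalyst (19 unused), reactor time (7 unused).
By complementary slackness, y = 0 for the non-binding constraints.
From A_Bᵀ y = c: 6·y_cooling + 2·y_labor = 58; 4·y_cooling + 3·y_labor = 42.
→ y_cooling = 9 and y_labor = 2.
Shadow price of cooling = 9.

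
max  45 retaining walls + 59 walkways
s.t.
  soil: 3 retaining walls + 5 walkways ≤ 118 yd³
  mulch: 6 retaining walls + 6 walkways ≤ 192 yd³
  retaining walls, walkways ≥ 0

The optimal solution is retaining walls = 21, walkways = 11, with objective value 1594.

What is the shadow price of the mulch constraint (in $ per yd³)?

4

Both soil and mulch are binding at x*.
From A_Bᵀ y = c: 3·y_soil + 6·y_mulch = 45; 5·y_soil + 6·y_mulch = 59.
This yields shadow prices y_soil = 7, y_mulch = 4.
Shadow price of mulch = 4.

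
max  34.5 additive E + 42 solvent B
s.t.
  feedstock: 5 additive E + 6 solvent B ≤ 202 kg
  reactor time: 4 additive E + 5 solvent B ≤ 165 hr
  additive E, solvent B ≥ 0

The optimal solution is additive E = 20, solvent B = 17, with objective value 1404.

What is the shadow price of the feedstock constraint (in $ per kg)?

Both feedstock and reactor time are binding at x*.
Dual feasibility on the basic columns requires 5·y_feedstock + 4·y_reactor time = 34.5, 6·y_feedstock + 5·y_reactor time = 42.
→ y_feedstock = 4.5 and y_reactor time = 3.
Shadow price of feedstock = 4.5.

4.5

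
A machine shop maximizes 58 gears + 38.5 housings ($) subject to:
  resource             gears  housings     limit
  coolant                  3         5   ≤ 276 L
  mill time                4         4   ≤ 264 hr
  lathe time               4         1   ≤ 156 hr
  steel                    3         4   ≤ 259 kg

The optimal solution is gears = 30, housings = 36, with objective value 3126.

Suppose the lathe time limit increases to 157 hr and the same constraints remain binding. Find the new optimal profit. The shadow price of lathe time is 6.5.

Δb = 1, so new z* = 3126 + (6.5)·(1) = 3126 + 6.5 = 3132.5.

3132.5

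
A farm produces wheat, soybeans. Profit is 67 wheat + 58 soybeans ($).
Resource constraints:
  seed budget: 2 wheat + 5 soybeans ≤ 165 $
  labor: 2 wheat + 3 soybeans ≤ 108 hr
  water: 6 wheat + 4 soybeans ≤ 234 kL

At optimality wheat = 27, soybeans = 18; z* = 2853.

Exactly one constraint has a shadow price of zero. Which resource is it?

seed budget: 144/165 (slack 21)
labor: 108/108 (binding)
water: 234/234 (binding)
By complementary slackness, a constraint with positive slack has shadow price 0 → seed budget.

seed budget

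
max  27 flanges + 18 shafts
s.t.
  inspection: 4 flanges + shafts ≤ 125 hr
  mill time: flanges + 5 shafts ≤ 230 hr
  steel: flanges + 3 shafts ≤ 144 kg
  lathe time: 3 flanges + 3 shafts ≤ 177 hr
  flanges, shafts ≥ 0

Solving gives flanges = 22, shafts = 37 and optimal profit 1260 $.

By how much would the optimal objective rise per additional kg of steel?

0

At the optimum: inspection uses 125 of 125 (binding); mill time uses 207 of 230 (slack = 23); steel uses 133 of 144 (slack = 11); lathe time uses 177 of 177 (binding).
By complementary slackness, y = 0 for the non-binding constraints.
The binding rows give the dual system: 4·y_inspection + 3·y_lathe time = 27 and 1·y_inspection + 3·y_lathe time = 18.
→ y_inspection = 3 and y_lathe time = 5.
Shadow price of steel = 0.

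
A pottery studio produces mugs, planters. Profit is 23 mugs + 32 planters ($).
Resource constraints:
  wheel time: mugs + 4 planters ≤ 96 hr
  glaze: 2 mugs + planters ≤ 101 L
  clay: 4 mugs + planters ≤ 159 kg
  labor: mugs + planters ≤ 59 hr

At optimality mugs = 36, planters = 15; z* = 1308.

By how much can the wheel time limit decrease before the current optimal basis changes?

56.25

Binding constraints: wheel time, clay. The basis is B = [[1,4],[4,1]] with det -15.
Per unit decrease in wheel time, x* moves by d = (0.0667, -0.2667).
The basis stays optimal until planters reaches 0; allowable decrease = 56.25 hr.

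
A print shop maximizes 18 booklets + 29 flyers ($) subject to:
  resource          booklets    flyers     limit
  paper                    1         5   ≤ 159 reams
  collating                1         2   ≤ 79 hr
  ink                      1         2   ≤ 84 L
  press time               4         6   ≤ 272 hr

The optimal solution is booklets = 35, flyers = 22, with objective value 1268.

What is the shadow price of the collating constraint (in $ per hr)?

Check each constraint at x*: paper 145/159 (slack 14); collating 79/79 (tight); ink 79/84 (slack 5); press time 272/272 (tight).
Slack constraints have shadow price 0 (complementary slackness).
The binding rows give the dual system: 1·y_collating + 4·y_press time = 18 and 2·y_collating + 6·y_press time = 29.
Solving: y_collating = 4, y_press time = 3.5.
Shadow price of collating = 4.

4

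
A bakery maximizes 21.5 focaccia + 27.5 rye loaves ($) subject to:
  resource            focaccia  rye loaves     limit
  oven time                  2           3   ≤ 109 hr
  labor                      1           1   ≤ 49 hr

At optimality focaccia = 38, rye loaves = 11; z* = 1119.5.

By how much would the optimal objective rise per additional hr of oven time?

At the optimum: oven time uses 109 of 109 (binding); labor uses 49 of 49 (binding).
From A_Bᵀ y = c: 2·y_oven time + 1·y_labor = 21.5; 3·y_oven time + 1·y_labor = 27.5.
→ y_oven time = 6 and y_labor = 9.5.
Shadow price of oven time = 6.

6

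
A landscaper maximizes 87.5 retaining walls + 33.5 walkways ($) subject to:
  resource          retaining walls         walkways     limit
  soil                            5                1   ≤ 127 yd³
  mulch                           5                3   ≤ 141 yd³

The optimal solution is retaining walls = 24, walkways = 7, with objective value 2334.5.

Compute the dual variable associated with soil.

9.5

At the optimum: soil uses 127 of 127 (binding); mulch uses 141 of 141 (binding).
The binding rows give the dual system: 5·y_soil + 5·y_mulch = 87.5 and 1·y_soil + 3·y_mulch = 33.5.
→ y_soil = 9.5 and y_mulch = 8.
Shadow price of soil = 9.5.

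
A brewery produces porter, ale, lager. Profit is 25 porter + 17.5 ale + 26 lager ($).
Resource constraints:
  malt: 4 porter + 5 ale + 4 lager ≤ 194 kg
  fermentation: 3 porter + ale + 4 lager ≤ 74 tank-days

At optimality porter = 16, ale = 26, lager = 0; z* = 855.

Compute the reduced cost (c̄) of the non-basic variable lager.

-4

At the optimum: malt uses 194 of 194 (binding); fermentation uses 74 of 74 (binding).
Dual feasibility on the basic columns requires 4·y_malt + 3·y_fermentation = 25, 5·y_malt + 1·y_fermentation = 17.5.
This yields shadow prices y_malt = 2.5, y_fermentation = 5.
Reduced cost of lager: c₃ − yᵀa₃ = 26 − (2.5·4 + 5·4) = 26 − 30 = -4.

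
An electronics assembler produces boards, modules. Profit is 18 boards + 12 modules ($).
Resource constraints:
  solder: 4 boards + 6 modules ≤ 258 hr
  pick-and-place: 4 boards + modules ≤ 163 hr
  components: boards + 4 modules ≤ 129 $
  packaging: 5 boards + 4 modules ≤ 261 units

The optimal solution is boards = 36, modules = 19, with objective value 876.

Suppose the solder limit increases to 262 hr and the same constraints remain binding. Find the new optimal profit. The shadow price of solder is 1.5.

882

Δb = 4, so new z* = 876 + (1.5)·(4) = 876 + 6 = 882.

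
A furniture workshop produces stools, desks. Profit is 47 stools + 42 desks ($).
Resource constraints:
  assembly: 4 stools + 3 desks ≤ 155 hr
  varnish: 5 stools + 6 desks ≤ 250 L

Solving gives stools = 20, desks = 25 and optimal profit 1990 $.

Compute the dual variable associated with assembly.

Check each constraint at x*: assembly 155/155 (tight); varnish 250/250 (tight).
Dual feasibility on the basic columns requires 4·y_assembly + 5·y_varnish = 47, 3·y_assembly + 6·y_varnish = 42.
→ y_assembly = 8 and y_varnish = 3.
Shadow price of assembly = 8.

8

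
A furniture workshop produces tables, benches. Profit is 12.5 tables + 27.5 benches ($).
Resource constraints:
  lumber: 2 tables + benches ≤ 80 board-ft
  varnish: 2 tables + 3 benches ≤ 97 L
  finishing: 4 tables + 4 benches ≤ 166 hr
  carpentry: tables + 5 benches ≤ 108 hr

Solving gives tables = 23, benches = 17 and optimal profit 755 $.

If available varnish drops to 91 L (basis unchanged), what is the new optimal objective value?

Binding: varnish and carpentry. Non-binding: lumber (17 unused), finishing (6 unused).
By complementary slackness, y = 0 for the non-binding constraints.
Dual feasibility on the basic columns requires 2·y_varnish + 1·y_carpentry = 12.5, 3·y_varnish + 5·y_carpentry = 27.5.
This yields shadow prices y_varnish = 5, y_carpentry = 2.5.
Δz = y_varnish·Δb = 5 × (-6) = -30, so new z* = 755 − 30 = 725.

725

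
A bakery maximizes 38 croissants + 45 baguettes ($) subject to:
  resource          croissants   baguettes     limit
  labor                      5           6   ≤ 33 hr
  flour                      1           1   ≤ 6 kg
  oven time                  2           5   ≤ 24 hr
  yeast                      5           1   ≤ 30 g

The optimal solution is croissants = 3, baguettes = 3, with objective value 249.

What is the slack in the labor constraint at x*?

0

labor used = 5·3 + 6·3 = 33; slack = 33 − 33 = 0.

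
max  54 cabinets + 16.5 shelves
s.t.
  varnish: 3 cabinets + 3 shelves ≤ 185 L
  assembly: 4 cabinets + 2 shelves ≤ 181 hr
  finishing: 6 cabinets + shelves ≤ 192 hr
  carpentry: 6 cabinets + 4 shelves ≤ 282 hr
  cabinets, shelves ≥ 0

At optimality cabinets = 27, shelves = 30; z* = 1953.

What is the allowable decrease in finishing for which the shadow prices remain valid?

42

Binding constraints: finishing, carpentry. The basis is B = [[6,1],[6,4]] with det 18.
Per unit decrease in finishing, x* moves by d = (-0.2222, 0.3333).
The basis stays optimal until varnish becomes binding; allowable decrease = 42 hr.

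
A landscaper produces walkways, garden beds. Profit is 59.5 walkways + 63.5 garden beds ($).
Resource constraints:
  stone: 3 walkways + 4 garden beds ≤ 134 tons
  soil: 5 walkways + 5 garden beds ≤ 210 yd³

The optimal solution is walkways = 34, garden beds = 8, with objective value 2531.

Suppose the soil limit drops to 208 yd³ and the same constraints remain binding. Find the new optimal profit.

At the optimum: stone uses 134 of 134 (binding); soil uses 210 of 210 (binding).
Dual feasibility on the basic columns requires 3·y_stone + 5·y_soil = 59.5, 4·y_stone + 5·y_soil = 63.5.
This yields shadow prices y_stone = 4, y_soil = 9.5.
Δz = y_soil·Δb = 9.5 × (-2) = -19, so new z* = 2531 − 19 = 2512.

2512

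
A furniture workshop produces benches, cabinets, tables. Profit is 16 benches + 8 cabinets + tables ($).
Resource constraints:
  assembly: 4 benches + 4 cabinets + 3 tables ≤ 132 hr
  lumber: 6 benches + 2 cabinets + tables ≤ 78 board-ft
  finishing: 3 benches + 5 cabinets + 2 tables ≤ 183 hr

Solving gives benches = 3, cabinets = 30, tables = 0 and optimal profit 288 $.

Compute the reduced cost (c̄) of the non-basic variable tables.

-4

At the optimum: assembly uses 132 of 132 (binding); lumber uses 78 of 78 (binding); finishing uses 159 of 183 (slack = 24).
Since finishing is not tight, its dual is 0.
Dual feasibility on the basic columns requires 4·y_assembly + 6·y_lumber = 16, 4·y_assembly + 2·y_lumber = 8.
→ y_assembly = 1 and y_lumber = 2.
Reduced cost of tables: c₃ − yᵀa₃ = 1 − (1·3 + 2·1) = 1 − 5 = -4.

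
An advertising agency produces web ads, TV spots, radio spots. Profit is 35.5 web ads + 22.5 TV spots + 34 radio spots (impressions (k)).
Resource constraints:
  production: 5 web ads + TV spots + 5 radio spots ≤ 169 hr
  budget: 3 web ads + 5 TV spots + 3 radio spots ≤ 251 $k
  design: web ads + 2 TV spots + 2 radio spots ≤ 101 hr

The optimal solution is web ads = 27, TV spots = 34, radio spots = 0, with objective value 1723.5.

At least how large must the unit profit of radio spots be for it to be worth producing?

35.5

Check each constraint at x*: production 169/169 (tight); budget 251/251 (tight); design 95/101 (slack 6).
By complementary slackness, y = 0 for the non-binding constraint.
From A_Bᵀ y = c: 5·y_production + 3·y_budget = 35.5; 1·y_production + 5·y_budget = 22.5.
Solving: y_production = 5, y_budget = 3.5.
radio spots enters the basis when its profit ≥ yᵀa₃ = 5·5 + 3.5·3 = 35.5.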